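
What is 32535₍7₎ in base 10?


Positional values (base 7):
  5 × 7^0 = 5 × 1 = 5
  3 × 7^1 = 3 × 7 = 21
  5 × 7^2 = 5 × 49 = 245
  2 × 7^3 = 2 × 343 = 686
  3 × 7^4 = 3 × 2401 = 7203
Sum = 5 + 21 + 245 + 686 + 7203
= 8160


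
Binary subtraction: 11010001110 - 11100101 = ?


Align and subtract column by column (LSB to MSB, borrowing when needed):
  11010001110
- 00011100101
  -----------
  col 0: (0 - 0 borrow-in) - 1 → borrow from next column: (0+2) - 1 = 1, borrow out 1
  col 1: (1 - 1 borrow-in) - 0 → 0 - 0 = 0, borrow out 0
  col 2: (1 - 0 borrow-in) - 1 → 1 - 1 = 0, borrow out 0
  col 3: (1 - 0 borrow-in) - 0 → 1 - 0 = 1, borrow out 0
  col 4: (0 - 0 borrow-in) - 0 → 0 - 0 = 0, borrow out 0
  col 5: (0 - 0 borrow-in) - 1 → borrow from next column: (0+2) - 1 = 1, borrow out 1
  col 6: (0 - 1 borrow-in) - 1 → borrow from next column: (-1+2) - 1 = 0, borrow out 1
  col 7: (1 - 1 borrow-in) - 1 → borrow from next column: (0+2) - 1 = 1, borrow out 1
  col 8: (0 - 1 borrow-in) - 0 → borrow from next column: (-1+2) - 0 = 1, borrow out 1
  col 9: (1 - 1 borrow-in) - 0 → 0 - 0 = 0, borrow out 0
  col 10: (1 - 0 borrow-in) - 0 → 1 - 0 = 1, borrow out 0
Reading bits MSB→LSB: 10110101001
Strip leading zeros: 10110101001
= 10110101001


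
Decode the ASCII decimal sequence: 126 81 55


Codes (decimal): 126 81 55
Per-code ASCII lookup:
  126  (special character) → '~'
  81  (range 65-90: uppercase, 81 - 65 = 16) → 'Q'
  55  (range 48-57: digits, 55 - 48 = 7) → '7'
= '~Q7'


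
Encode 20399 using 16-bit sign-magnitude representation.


Sign bit: 0 (positive)
Magnitude: 20399 = 100111110101111
= 0100111110101111


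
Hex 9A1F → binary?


Each hex digit → 4 binary bits:
  9 = 1001
  A = 1010
  1 = 0001
  F = 1111
Concatenate: 1001 1010 0001 1111
= 1001101000011111


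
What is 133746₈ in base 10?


Positional values:
Position 0: 6 × 8^0 = 6
Position 1: 4 × 8^1 = 32
Position 2: 7 × 8^2 = 448
Position 3: 3 × 8^3 = 1536
Position 4: 3 × 8^4 = 12288
Position 5: 1 × 8^5 = 32768
Sum = 6 + 32 + 448 + 1536 + 12288 + 32768
= 47078


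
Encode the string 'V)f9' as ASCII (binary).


String: 'V)f9'  (4 characters)
Per-character ASCII lookup:
  'V': uppercase starts at 65: 'V' = 65 + 21 = 86 → 1010110
  ')': special character: ')' = 41 → 101001
  'f': lowercase starts at 97: 'f' = 97 + 5 = 102 → 1100110
  '9': digits start at 48: '9' = 48 + 9 = 57 → 111001
= 1010110 101001 1100110 111001


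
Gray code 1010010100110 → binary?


Gray code: 1010010100110
MSB stays the same: 1
Each subsequent bit = prev_binary XOR current_gray:
  B[1] = 1 XOR 0 = 1
  B[2] = 1 XOR 1 = 0
  B[3] = 0 XOR 0 = 0
  B[4] = 0 XOR 0 = 0
  B[5] = 0 XOR 1 = 1
  B[6] = 1 XOR 0 = 1
  B[7] = 1 XOR 1 = 0
  B[8] = 0 XOR 0 = 0
  B[9] = 0 XOR 0 = 0
  B[10] = 0 XOR 1 = 1
  B[11] = 1 XOR 1 = 0
  B[12] = 0 XOR 0 = 0
= 1100011000100 (6340 decimal)


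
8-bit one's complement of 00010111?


Original: 00010111
Invert all bits:
  bit 0: 0 → 1
  bit 1: 0 → 1
  bit 2: 0 → 1
  bit 3: 1 → 0
  bit 4: 0 → 1
  bit 5: 1 → 0
  bit 6: 1 → 0
  bit 7: 1 → 0
= 11101000


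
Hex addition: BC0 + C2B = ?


Align and add column by column (LSB to MSB, each column mod 16 with carry):
  0BC0
+ 0C2B
  ----
  col 0: 0(0) + B(11) + 0 (carry in) = 11 → B(11), carry out 0
  col 1: C(12) + 2(2) + 0 (carry in) = 14 → E(14), carry out 0
  col 2: B(11) + C(12) + 0 (carry in) = 23 → 7(7), carry out 1
  col 3: 0(0) + 0(0) + 1 (carry in) = 1 → 1(1), carry out 0
Reading digits MSB→LSB: 17EB
Strip leading zeros: 17EB
= 0x17EB


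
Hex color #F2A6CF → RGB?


Hex: #F2A6CF
R = F2₁₆ = 242
G = A6₁₆ = 166
B = CF₁₆ = 207
= RGB(242, 166, 207)


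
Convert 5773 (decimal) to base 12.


Divide by 12 repeatedly:
5773 ÷ 12 = 481 remainder 1
481 ÷ 12 = 40 remainder 1
40 ÷ 12 = 3 remainder 4
3 ÷ 12 = 0 remainder 3
Reading remainders bottom-up:
= 3411


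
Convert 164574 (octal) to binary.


Each octal digit → 3 binary bits:
  1 = 001
  6 = 110
  4 = 100
  5 = 101
  7 = 111
  4 = 100
Concatenate: 001 110 100 101 111 100
= 001110100101111100


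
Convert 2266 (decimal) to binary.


Divide by 2 repeatedly:
2266 ÷ 2 = 1133 remainder 0
1133 ÷ 2 = 566 remainder 1
566 ÷ 2 = 283 remainder 0
283 ÷ 2 = 141 remainder 1
141 ÷ 2 = 70 remainder 1
70 ÷ 2 = 35 remainder 0
35 ÷ 2 = 17 remainder 1
17 ÷ 2 = 8 remainder 1
8 ÷ 2 = 4 remainder 0
4 ÷ 2 = 2 remainder 0
2 ÷ 2 = 1 remainder 0
1 ÷ 2 = 0 remainder 1
Reading remainders bottom-up:
= 100011011010


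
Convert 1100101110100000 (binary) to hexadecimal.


Group into 4-bit nibbles: 1100101110100000
  1100 = C
  1011 = B
  1010 = A
  0000 = 0
= 0xCBA0


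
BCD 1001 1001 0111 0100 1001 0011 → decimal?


Each 4-bit group → digit:
  1001 → 9
  1001 → 9
  0111 → 7
  0100 → 4
  1001 → 9
  0011 → 3
= 997493


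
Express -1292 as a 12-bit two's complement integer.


Original: 010100001100
Step 1 - Invert all bits: 101011110011
Step 2 - Add 1: 101011110011 + 1
= 101011110100 (represents -1292)


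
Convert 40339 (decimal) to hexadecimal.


Divide by 16 repeatedly:
40339 ÷ 16 = 2521 remainder 3 (3)
2521 ÷ 16 = 157 remainder 9 (9)
157 ÷ 16 = 9 remainder 13 (D)
9 ÷ 16 = 0 remainder 9 (9)
Reading remainders bottom-up:
= 0x9D93


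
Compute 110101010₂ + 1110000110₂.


Align and add column by column (LSB to MSB, carry propagating):
  00110101010
+ 01110000110
  -----------
  col 0: 0 + 0 + 0 (carry in) = 0 → bit 0, carry out 0
  col 1: 1 + 1 + 0 (carry in) = 2 → bit 0, carry out 1
  col 2: 0 + 1 + 1 (carry in) = 2 → bit 0, carry out 1
  col 3: 1 + 0 + 1 (carry in) = 2 → bit 0, carry out 1
  col 4: 0 + 0 + 1 (carry in) = 1 → bit 1, carry out 0
  col 5: 1 + 0 + 0 (carry in) = 1 → bit 1, carry out 0
  col 6: 0 + 0 + 0 (carry in) = 0 → bit 0, carry out 0
  col 7: 1 + 1 + 0 (carry in) = 2 → bit 0, carry out 1
  col 8: 1 + 1 + 1 (carry in) = 3 → bit 1, carry out 1
  col 9: 0 + 1 + 1 (carry in) = 2 → bit 0, carry out 1
  col 10: 0 + 0 + 1 (carry in) = 1 → bit 1, carry out 0
Reading bits MSB→LSB: 10100110000
Strip leading zeros: 10100110000
= 10100110000


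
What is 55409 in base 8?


Divide by 8 repeatedly:
55409 ÷ 8 = 6926 remainder 1
6926 ÷ 8 = 865 remainder 6
865 ÷ 8 = 108 remainder 1
108 ÷ 8 = 13 remainder 4
13 ÷ 8 = 1 remainder 5
1 ÷ 8 = 0 remainder 1
Reading remainders bottom-up:
= 0o154161


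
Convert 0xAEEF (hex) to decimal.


Positional values:
Position 0: F × 16^0 = 15 × 1 = 15
Position 1: E × 16^1 = 14 × 16 = 224
Position 2: E × 16^2 = 14 × 256 = 3584
Position 3: A × 16^3 = 10 × 4096 = 40960
Sum = 15 + 224 + 3584 + 40960
= 44783


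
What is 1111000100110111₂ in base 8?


Group into 3-bit groups: 001111000100110111
  001 = 1
  111 = 7
  000 = 0
  100 = 4
  110 = 6
  111 = 7
= 0o170467


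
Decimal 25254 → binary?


Divide by 2 repeatedly:
25254 ÷ 2 = 12627 remainder 0
12627 ÷ 2 = 6313 remainder 1
6313 ÷ 2 = 3156 remainder 1
3156 ÷ 2 = 1578 remainder 0
1578 ÷ 2 = 789 remainder 0
789 ÷ 2 = 394 remainder 1
394 ÷ 2 = 197 remainder 0
197 ÷ 2 = 98 remainder 1
98 ÷ 2 = 49 remainder 0
49 ÷ 2 = 24 remainder 1
24 ÷ 2 = 12 remainder 0
12 ÷ 2 = 6 remainder 0
6 ÷ 2 = 3 remainder 0
3 ÷ 2 = 1 remainder 1
1 ÷ 2 = 0 remainder 1
Reading remainders bottom-up:
= 110001010100110


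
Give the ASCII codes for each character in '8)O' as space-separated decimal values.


String: '8)O'  (3 characters)
Per-character ASCII lookup:
  '8': digits start at 48: '8' = 48 + 8 = 56
  ')': special character: ')' = 41
  'O': uppercase starts at 65: 'O' = 65 + 14 = 79
= 56 41 79


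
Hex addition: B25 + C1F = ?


Align and add column by column (LSB to MSB, each column mod 16 with carry):
  0B25
+ 0C1F
  ----
  col 0: 5(5) + F(15) + 0 (carry in) = 20 → 4(4), carry out 1
  col 1: 2(2) + 1(1) + 1 (carry in) = 4 → 4(4), carry out 0
  col 2: B(11) + C(12) + 0 (carry in) = 23 → 7(7), carry out 1
  col 3: 0(0) + 0(0) + 1 (carry in) = 1 → 1(1), carry out 0
Reading digits MSB→LSB: 1744
Strip leading zeros: 1744
= 0x1744


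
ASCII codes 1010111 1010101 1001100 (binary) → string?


Codes (binary): 1010111 1010101 1001100
Per-code ASCII lookup:
  1010111 = 87  (range 65-90: uppercase, 87 - 65 = 22) → 'W'
  1010101 = 85  (range 65-90: uppercase, 85 - 65 = 20) → 'U'
  1001100 = 76  (range 65-90: uppercase, 76 - 65 = 11) → 'L'
= 'WUL'


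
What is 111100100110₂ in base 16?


Group into 4-bit nibbles: 111100100110
  1111 = F
  0010 = 2
  0110 = 6
= 0xF26


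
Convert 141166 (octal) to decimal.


Positional values:
Position 0: 6 × 8^0 = 6
Position 1: 6 × 8^1 = 48
Position 2: 1 × 8^2 = 64
Position 3: 1 × 8^3 = 512
Position 4: 4 × 8^4 = 16384
Position 5: 1 × 8^5 = 32768
Sum = 6 + 48 + 64 + 512 + 16384 + 32768
= 49782


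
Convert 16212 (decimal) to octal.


Divide by 8 repeatedly:
16212 ÷ 8 = 2026 remainder 4
2026 ÷ 8 = 253 remainder 2
253 ÷ 8 = 31 remainder 5
31 ÷ 8 = 3 remainder 7
3 ÷ 8 = 0 remainder 3
Reading remainders bottom-up:
= 0o37524


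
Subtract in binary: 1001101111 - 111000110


Align and subtract column by column (LSB to MSB, borrowing when needed):
  1001101111
- 0111000110
  ----------
  col 0: (1 - 0 borrow-in) - 0 → 1 - 0 = 1, borrow out 0
  col 1: (1 - 0 borrow-in) - 1 → 1 - 1 = 0, borrow out 0
  col 2: (1 - 0 borrow-in) - 1 → 1 - 1 = 0, borrow out 0
  col 3: (1 - 0 borrow-in) - 0 → 1 - 0 = 1, borrow out 0
  col 4: (0 - 0 borrow-in) - 0 → 0 - 0 = 0, borrow out 0
  col 5: (1 - 0 borrow-in) - 0 → 1 - 0 = 1, borrow out 0
  col 6: (1 - 0 borrow-in) - 1 → 1 - 1 = 0, borrow out 0
  col 7: (0 - 0 borrow-in) - 1 → borrow from next column: (0+2) - 1 = 1, borrow out 1
  col 8: (0 - 1 borrow-in) - 1 → borrow from next column: (-1+2) - 1 = 0, borrow out 1
  col 9: (1 - 1 borrow-in) - 0 → 0 - 0 = 0, borrow out 0
Reading bits MSB→LSB: 0010101001
Strip leading zeros: 10101001
= 10101001


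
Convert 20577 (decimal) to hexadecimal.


Divide by 16 repeatedly:
20577 ÷ 16 = 1286 remainder 1 (1)
1286 ÷ 16 = 80 remainder 6 (6)
80 ÷ 16 = 5 remainder 0 (0)
5 ÷ 16 = 0 remainder 5 (5)
Reading remainders bottom-up:
= 0x5061


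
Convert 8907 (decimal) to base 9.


Divide by 9 repeatedly:
8907 ÷ 9 = 989 remainder 6
989 ÷ 9 = 109 remainder 8
109 ÷ 9 = 12 remainder 1
12 ÷ 9 = 1 remainder 3
1 ÷ 9 = 0 remainder 1
Reading remainders bottom-up:
= 13186


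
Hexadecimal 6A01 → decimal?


Positional values:
Position 0: 1 × 16^0 = 1 × 1 = 1
Position 1: 0 × 16^1 = 0 × 16 = 0
Position 2: A × 16^2 = 10 × 256 = 2560
Position 3: 6 × 16^3 = 6 × 4096 = 24576
Sum = 1 + 0 + 2560 + 24576
= 27137


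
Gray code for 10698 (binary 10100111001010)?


Binary: 10100111001010
Gray code: G = B XOR (B >> 1)
B >> 1 = 01010011100101
10100111001010 XOR 01010011100101:
  1 XOR 0 = 1
  0 XOR 1 = 1
  1 XOR 0 = 1
  0 XOR 1 = 1
  0 XOR 0 = 0
  1 XOR 0 = 1
  1 XOR 1 = 0
  1 XOR 1 = 0
  0 XOR 1 = 1
  0 XOR 0 = 0
  1 XOR 0 = 1
  0 XOR 1 = 1
  1 XOR 0 = 1
  0 XOR 1 = 1
= 11110100101111


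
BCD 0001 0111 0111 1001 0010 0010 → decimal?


Each 4-bit group → digit:
  0001 → 1
  0111 → 7
  0111 → 7
  1001 → 9
  0010 → 2
  0010 → 2
= 177922


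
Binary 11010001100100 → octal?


Group into 3-bit groups: 011010001100100
  011 = 3
  010 = 2
  001 = 1
  100 = 4
  100 = 4
= 0o32144


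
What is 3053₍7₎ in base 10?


Positional values (base 7):
  3 × 7^0 = 3 × 1 = 3
  5 × 7^1 = 5 × 7 = 35
  0 × 7^2 = 0 × 49 = 0
  3 × 7^3 = 3 × 343 = 1029
Sum = 3 + 35 + 0 + 1029
= 1067


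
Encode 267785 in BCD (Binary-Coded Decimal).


Each digit → 4-bit binary:
  2 → 0010
  6 → 0110
  7 → 0111
  7 → 0111
  8 → 1000
  5 → 0101
= 0010 0110 0111 0111 1000 0101


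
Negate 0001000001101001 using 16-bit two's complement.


Original: 0001000001101001
Step 1 - Invert all bits: 1110111110010110
Step 2 - Add 1: 1110111110010110 + 1
= 1110111110010111 (represents -4201)


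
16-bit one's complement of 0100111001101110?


Original: 0100111001101110
Invert all bits:
  bit 0: 0 → 1
  bit 1: 1 → 0
  bit 2: 0 → 1
  bit 3: 0 → 1
  bit 4: 1 → 0
  bit 5: 1 → 0
  bit 6: 1 → 0
  bit 7: 0 → 1
  bit 8: 0 → 1
  bit 9: 1 → 0
  bit 10: 1 → 0
  bit 11: 0 → 1
  bit 12: 1 → 0
  bit 13: 1 → 0
  bit 14: 1 → 0
  bit 15: 0 → 1
= 1011000110010001


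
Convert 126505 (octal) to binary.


Each octal digit → 3 binary bits:
  1 = 001
  2 = 010
  6 = 110
  5 = 101
  0 = 000
  5 = 101
Concatenate: 001 010 110 101 000 101
= 001010110101000101


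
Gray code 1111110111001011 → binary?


Gray code: 1111110111001011
MSB stays the same: 1
Each subsequent bit = prev_binary XOR current_gray:
  B[1] = 1 XOR 1 = 0
  B[2] = 0 XOR 1 = 1
  B[3] = 1 XOR 1 = 0
  B[4] = 0 XOR 1 = 1
  B[5] = 1 XOR 1 = 0
  B[6] = 0 XOR 0 = 0
  B[7] = 0 XOR 1 = 1
  B[8] = 1 XOR 1 = 0
  B[9] = 0 XOR 1 = 1
  B[10] = 1 XOR 0 = 1
  B[11] = 1 XOR 0 = 1
  B[12] = 1 XOR 1 = 0
  B[13] = 0 XOR 0 = 0
  B[14] = 0 XOR 1 = 1
  B[15] = 1 XOR 1 = 0
= 1010100101110010 (43378 decimal)


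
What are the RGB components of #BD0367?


Hex: #BD0367
R = BD₁₆ = 189
G = 03₁₆ = 3
B = 67₁₆ = 103
= RGB(189, 3, 103)


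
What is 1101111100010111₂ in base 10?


Positional values:
Bit 0: 1 × 2^0 = 1
Bit 1: 1 × 2^1 = 2
Bit 2: 1 × 2^2 = 4
Bit 4: 1 × 2^4 = 16
Bit 8: 1 × 2^8 = 256
Bit 9: 1 × 2^9 = 512
Bit 10: 1 × 2^10 = 1024
Bit 11: 1 × 2^11 = 2048
Bit 12: 1 × 2^12 = 4096
Bit 14: 1 × 2^14 = 16384
Bit 15: 1 × 2^15 = 32768
Sum = 1 + 2 + 4 + 16 + 256 + 512 + 1024 + 2048 + 4096 + 16384 + 32768
= 57111


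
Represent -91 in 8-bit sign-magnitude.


Sign bit: 1 (negative)
Magnitude: 91 = 1011011
= 11011011


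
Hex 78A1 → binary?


Each hex digit → 4 binary bits:
  7 = 0111
  8 = 1000
  A = 1010
  1 = 0001
Concatenate: 0111 1000 1010 0001
= 0111100010100001


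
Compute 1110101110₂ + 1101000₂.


Align and add column by column (LSB to MSB, carry propagating):
  01110101110
+ 00001101000
  -----------
  col 0: 0 + 0 + 0 (carry in) = 0 → bit 0, carry out 0
  col 1: 1 + 0 + 0 (carry in) = 1 → bit 1, carry out 0
  col 2: 1 + 0 + 0 (carry in) = 1 → bit 1, carry out 0
  col 3: 1 + 1 + 0 (carry in) = 2 → bit 0, carry out 1
  col 4: 0 + 0 + 1 (carry in) = 1 → bit 1, carry out 0
  col 5: 1 + 1 + 0 (carry in) = 2 → bit 0, carry out 1
  col 6: 0 + 1 + 1 (carry in) = 2 → bit 0, carry out 1
  col 7: 1 + 0 + 1 (carry in) = 2 → bit 0, carry out 1
  col 8: 1 + 0 + 1 (carry in) = 2 → bit 0, carry out 1
  col 9: 1 + 0 + 1 (carry in) = 2 → bit 0, carry out 1
  col 10: 0 + 0 + 1 (carry in) = 1 → bit 1, carry out 0
Reading bits MSB→LSB: 10000010110
Strip leading zeros: 10000010110
= 10000010110


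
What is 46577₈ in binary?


Each octal digit → 3 binary bits:
  4 = 100
  6 = 110
  5 = 101
  7 = 111
  7 = 111
Concatenate: 100 110 101 111 111
= 100110101111111


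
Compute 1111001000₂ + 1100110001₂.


Align and add column by column (LSB to MSB, carry propagating):
  01111001000
+ 01100110001
  -----------
  col 0: 0 + 1 + 0 (carry in) = 1 → bit 1, carry out 0
  col 1: 0 + 0 + 0 (carry in) = 0 → bit 0, carry out 0
  col 2: 0 + 0 + 0 (carry in) = 0 → bit 0, carry out 0
  col 3: 1 + 0 + 0 (carry in) = 1 → bit 1, carry out 0
  col 4: 0 + 1 + 0 (carry in) = 1 → bit 1, carry out 0
  col 5: 0 + 1 + 0 (carry in) = 1 → bit 1, carry out 0
  col 6: 1 + 0 + 0 (carry in) = 1 → bit 1, carry out 0
  col 7: 1 + 0 + 0 (carry in) = 1 → bit 1, carry out 0
  col 8: 1 + 1 + 0 (carry in) = 2 → bit 0, carry out 1
  col 9: 1 + 1 + 1 (carry in) = 3 → bit 1, carry out 1
  col 10: 0 + 0 + 1 (carry in) = 1 → bit 1, carry out 0
Reading bits MSB→LSB: 11011111001
Strip leading zeros: 11011111001
= 11011111001


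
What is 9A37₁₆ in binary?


Each hex digit → 4 binary bits:
  9 = 1001
  A = 1010
  3 = 0011
  7 = 0111
Concatenate: 1001 1010 0011 0111
= 1001101000110111


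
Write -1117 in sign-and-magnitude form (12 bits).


Sign bit: 1 (negative)
Magnitude: 1117 = 10001011101
= 110001011101


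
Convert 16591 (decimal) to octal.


Divide by 8 repeatedly:
16591 ÷ 8 = 2073 remainder 7
2073 ÷ 8 = 259 remainder 1
259 ÷ 8 = 32 remainder 3
32 ÷ 8 = 4 remainder 0
4 ÷ 8 = 0 remainder 4
Reading remainders bottom-up:
= 0o40317


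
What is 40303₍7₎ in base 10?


Positional values (base 7):
  3 × 7^0 = 3 × 1 = 3
  0 × 7^1 = 0 × 7 = 0
  3 × 7^2 = 3 × 49 = 147
  0 × 7^3 = 0 × 343 = 0
  4 × 7^4 = 4 × 2401 = 9604
Sum = 3 + 0 + 147 + 0 + 9604
= 9754


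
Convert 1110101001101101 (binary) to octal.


Group into 3-bit groups: 001110101001101101
  001 = 1
  110 = 6
  101 = 5
  001 = 1
  101 = 5
  101 = 5
= 0o165155


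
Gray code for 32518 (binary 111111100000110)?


Binary: 111111100000110
Gray code: G = B XOR (B >> 1)
B >> 1 = 011111110000011
111111100000110 XOR 011111110000011:
  1 XOR 0 = 1
  1 XOR 1 = 0
  1 XOR 1 = 0
  1 XOR 1 = 0
  1 XOR 1 = 0
  1 XOR 1 = 0
  1 XOR 1 = 0
  0 XOR 1 = 1
  0 XOR 0 = 0
  0 XOR 0 = 0
  0 XOR 0 = 0
  0 XOR 0 = 0
  1 XOR 0 = 1
  1 XOR 1 = 0
  0 XOR 1 = 1
= 100000010000101


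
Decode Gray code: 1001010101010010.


Gray code: 1001010101010010
MSB stays the same: 1
Each subsequent bit = prev_binary XOR current_gray:
  B[1] = 1 XOR 0 = 1
  B[2] = 1 XOR 0 = 1
  B[3] = 1 XOR 1 = 0
  B[4] = 0 XOR 0 = 0
  B[5] = 0 XOR 1 = 1
  B[6] = 1 XOR 0 = 1
  B[7] = 1 XOR 1 = 0
  B[8] = 0 XOR 0 = 0
  B[9] = 0 XOR 1 = 1
  B[10] = 1 XOR 0 = 1
  B[11] = 1 XOR 1 = 0
  B[12] = 0 XOR 0 = 0
  B[13] = 0 XOR 0 = 0
  B[14] = 0 XOR 1 = 1
  B[15] = 1 XOR 0 = 1
= 1110011001100011 (58979 decimal)


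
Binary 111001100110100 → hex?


Group into 4-bit nibbles: 0111001100110100
  0111 = 7
  0011 = 3
  0011 = 3
  0100 = 4
= 0x7334


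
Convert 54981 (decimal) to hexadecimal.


Divide by 16 repeatedly:
54981 ÷ 16 = 3436 remainder 5 (5)
3436 ÷ 16 = 214 remainder 12 (C)
214 ÷ 16 = 13 remainder 6 (6)
13 ÷ 16 = 0 remainder 13 (D)
Reading remainders bottom-up:
= 0xD6C5


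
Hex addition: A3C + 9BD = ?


Align and add column by column (LSB to MSB, each column mod 16 with carry):
  0A3C
+ 09BD
  ----
  col 0: C(12) + D(13) + 0 (carry in) = 25 → 9(9), carry out 1
  col 1: 3(3) + B(11) + 1 (carry in) = 15 → F(15), carry out 0
  col 2: A(10) + 9(9) + 0 (carry in) = 19 → 3(3), carry out 1
  col 3: 0(0) + 0(0) + 1 (carry in) = 1 → 1(1), carry out 0
Reading digits MSB→LSB: 13F9
Strip leading zeros: 13F9
= 0x13F9


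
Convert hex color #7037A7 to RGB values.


Hex: #7037A7
R = 70₁₆ = 112
G = 37₁₆ = 55
B = A7₁₆ = 167
= RGB(112, 55, 167)


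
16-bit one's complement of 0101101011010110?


Original: 0101101011010110
Invert all bits:
  bit 0: 0 → 1
  bit 1: 1 → 0
  bit 2: 0 → 1
  bit 3: 1 → 0
  bit 4: 1 → 0
  bit 5: 0 → 1
  bit 6: 1 → 0
  bit 7: 0 → 1
  bit 8: 1 → 0
  bit 9: 1 → 0
  bit 10: 0 → 1
  bit 11: 1 → 0
  bit 12: 0 → 1
  bit 13: 1 → 0
  bit 14: 1 → 0
  bit 15: 0 → 1
= 1010010100101001


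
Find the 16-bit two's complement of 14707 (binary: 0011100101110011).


Original: 0011100101110011
Step 1 - Invert all bits: 1100011010001100
Step 2 - Add 1: 1100011010001100 + 1
= 1100011010001101 (represents -14707)


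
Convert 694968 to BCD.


Each digit → 4-bit binary:
  6 → 0110
  9 → 1001
  4 → 0100
  9 → 1001
  6 → 0110
  8 → 1000
= 0110 1001 0100 1001 0110 1000


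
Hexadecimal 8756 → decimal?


Positional values:
Position 0: 6 × 16^0 = 6 × 1 = 6
Position 1: 5 × 16^1 = 5 × 16 = 80
Position 2: 7 × 16^2 = 7 × 256 = 1792
Position 3: 8 × 16^3 = 8 × 4096 = 32768
Sum = 6 + 80 + 1792 + 32768
= 34646


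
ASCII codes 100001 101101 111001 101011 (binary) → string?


Codes (binary): 100001 101101 111001 101011
Per-code ASCII lookup:
  100001 = 33  (special character) → '!'
  101101 = 45  (special character) → '-'
  111001 = 57  (range 48-57: digits, 57 - 48 = 9) → '9'
  101011 = 43  (special character) → '+'
= '!-9+'


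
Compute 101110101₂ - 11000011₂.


Align and subtract column by column (LSB to MSB, borrowing when needed):
  101110101
- 011000011
  ---------
  col 0: (1 - 0 borrow-in) - 1 → 1 - 1 = 0, borrow out 0
  col 1: (0 - 0 borrow-in) - 1 → borrow from next column: (0+2) - 1 = 1, borrow out 1
  col 2: (1 - 1 borrow-in) - 0 → 0 - 0 = 0, borrow out 0
  col 3: (0 - 0 borrow-in) - 0 → 0 - 0 = 0, borrow out 0
  col 4: (1 - 0 borrow-in) - 0 → 1 - 0 = 1, borrow out 0
  col 5: (1 - 0 borrow-in) - 0 → 1 - 0 = 1, borrow out 0
  col 6: (1 - 0 borrow-in) - 1 → 1 - 1 = 0, borrow out 0
  col 7: (0 - 0 borrow-in) - 1 → borrow from next column: (0+2) - 1 = 1, borrow out 1
  col 8: (1 - 1 borrow-in) - 0 → 0 - 0 = 0, borrow out 0
Reading bits MSB→LSB: 010110010
Strip leading zeros: 10110010
= 10110010


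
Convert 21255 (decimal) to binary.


Divide by 2 repeatedly:
21255 ÷ 2 = 10627 remainder 1
10627 ÷ 2 = 5313 remainder 1
5313 ÷ 2 = 2656 remainder 1
2656 ÷ 2 = 1328 remainder 0
1328 ÷ 2 = 664 remainder 0
664 ÷ 2 = 332 remainder 0
332 ÷ 2 = 166 remainder 0
166 ÷ 2 = 83 remainder 0
83 ÷ 2 = 41 remainder 1
41 ÷ 2 = 20 remainder 1
20 ÷ 2 = 10 remainder 0
10 ÷ 2 = 5 remainder 0
5 ÷ 2 = 2 remainder 1
2 ÷ 2 = 1 remainder 0
1 ÷ 2 = 0 remainder 1
Reading remainders bottom-up:
= 101001100000111


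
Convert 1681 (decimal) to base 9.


Divide by 9 repeatedly:
1681 ÷ 9 = 186 remainder 7
186 ÷ 9 = 20 remainder 6
20 ÷ 9 = 2 remainder 2
2 ÷ 9 = 0 remainder 2
Reading remainders bottom-up:
= 2267


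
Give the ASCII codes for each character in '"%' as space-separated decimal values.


String: '"%'  (2 characters)
Per-character ASCII lookup:
  '"': special character: '"' = 34
  '%': special character: '%' = 37
= 34 37


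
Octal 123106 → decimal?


Positional values:
Position 0: 6 × 8^0 = 6
Position 1: 0 × 8^1 = 0
Position 2: 1 × 8^2 = 64
Position 3: 3 × 8^3 = 1536
Position 4: 2 × 8^4 = 8192
Position 5: 1 × 8^5 = 32768
Sum = 6 + 0 + 64 + 1536 + 8192 + 32768
= 42566


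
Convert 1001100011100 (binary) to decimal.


Positional values:
Bit 2: 1 × 2^2 = 4
Bit 3: 1 × 2^3 = 8
Bit 4: 1 × 2^4 = 16
Bit 8: 1 × 2^8 = 256
Bit 9: 1 × 2^9 = 512
Bit 12: 1 × 2^12 = 4096
Sum = 4 + 8 + 16 + 256 + 512 + 4096
= 4892


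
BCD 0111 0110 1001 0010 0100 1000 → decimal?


Each 4-bit group → digit:
  0111 → 7
  0110 → 6
  1001 → 9
  0010 → 2
  0100 → 4
  1000 → 8
= 769248


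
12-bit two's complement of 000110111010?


Original: 000110111010
Step 1 - Invert all bits: 111001000101
Step 2 - Add 1: 111001000101 + 1
= 111001000110 (represents -442)


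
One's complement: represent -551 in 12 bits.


Original: 001000100111
Invert all bits:
  bit 0: 0 → 1
  bit 1: 0 → 1
  bit 2: 1 → 0
  bit 3: 0 → 1
  bit 4: 0 → 1
  bit 5: 0 → 1
  bit 6: 1 → 0
  bit 7: 0 → 1
  bit 8: 0 → 1
  bit 9: 1 → 0
  bit 10: 1 → 0
  bit 11: 1 → 0
= 110111011000


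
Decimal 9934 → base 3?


Divide by 3 repeatedly:
9934 ÷ 3 = 3311 remainder 1
3311 ÷ 3 = 1103 remainder 2
1103 ÷ 3 = 367 remainder 2
367 ÷ 3 = 122 remainder 1
122 ÷ 3 = 40 remainder 2
40 ÷ 3 = 13 remainder 1
13 ÷ 3 = 4 remainder 1
4 ÷ 3 = 1 remainder 1
1 ÷ 3 = 0 remainder 1
Reading remainders bottom-up:
= 111121221


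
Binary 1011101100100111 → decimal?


Positional values:
Bit 0: 1 × 2^0 = 1
Bit 1: 1 × 2^1 = 2
Bit 2: 1 × 2^2 = 4
Bit 5: 1 × 2^5 = 32
Bit 8: 1 × 2^8 = 256
Bit 9: 1 × 2^9 = 512
Bit 11: 1 × 2^11 = 2048
Bit 12: 1 × 2^12 = 4096
Bit 13: 1 × 2^13 = 8192
Bit 15: 1 × 2^15 = 32768
Sum = 1 + 2 + 4 + 32 + 256 + 512 + 2048 + 4096 + 8192 + 32768
= 47911


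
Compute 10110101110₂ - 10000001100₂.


Align and subtract column by column (LSB to MSB, borrowing when needed):
  10110101110
- 10000001100
  -----------
  col 0: (0 - 0 borrow-in) - 0 → 0 - 0 = 0, borrow out 0
  col 1: (1 - 0 borrow-in) - 0 → 1 - 0 = 1, borrow out 0
  col 2: (1 - 0 borrow-in) - 1 → 1 - 1 = 0, borrow out 0
  col 3: (1 - 0 borrow-in) - 1 → 1 - 1 = 0, borrow out 0
  col 4: (0 - 0 borrow-in) - 0 → 0 - 0 = 0, borrow out 0
  col 5: (1 - 0 borrow-in) - 0 → 1 - 0 = 1, borrow out 0
  col 6: (0 - 0 borrow-in) - 0 → 0 - 0 = 0, borrow out 0
  col 7: (1 - 0 borrow-in) - 0 → 1 - 0 = 1, borrow out 0
  col 8: (1 - 0 borrow-in) - 0 → 1 - 0 = 1, borrow out 0
  col 9: (0 - 0 borrow-in) - 0 → 0 - 0 = 0, borrow out 0
  col 10: (1 - 0 borrow-in) - 1 → 1 - 1 = 0, borrow out 0
Reading bits MSB→LSB: 00110100010
Strip leading zeros: 110100010
= 110100010


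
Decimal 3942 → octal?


Divide by 8 repeatedly:
3942 ÷ 8 = 492 remainder 6
492 ÷ 8 = 61 remainder 4
61 ÷ 8 = 7 remainder 5
7 ÷ 8 = 0 remainder 7
Reading remainders bottom-up:
= 0o7546


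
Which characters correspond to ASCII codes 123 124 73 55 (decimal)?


Codes (decimal): 123 124 73 55
Per-code ASCII lookup:
  123  (special character) → '{'
  124  (special character) → '|'
  73  (range 65-90: uppercase, 73 - 65 = 8) → 'I'
  55  (range 48-57: digits, 55 - 48 = 7) → '7'
= '{|I7'


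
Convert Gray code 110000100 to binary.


Gray code: 110000100
MSB stays the same: 1
Each subsequent bit = prev_binary XOR current_gray:
  B[1] = 1 XOR 1 = 0
  B[2] = 0 XOR 0 = 0
  B[3] = 0 XOR 0 = 0
  B[4] = 0 XOR 0 = 0
  B[5] = 0 XOR 0 = 0
  B[6] = 0 XOR 1 = 1
  B[7] = 1 XOR 0 = 1
  B[8] = 1 XOR 0 = 1
= 100000111 (263 decimal)


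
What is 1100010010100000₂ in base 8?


Group into 3-bit groups: 001100010010100000
  001 = 1
  100 = 4
  010 = 2
  010 = 2
  100 = 4
  000 = 0
= 0o142240


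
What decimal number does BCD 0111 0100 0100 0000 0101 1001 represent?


Each 4-bit group → digit:
  0111 → 7
  0100 → 4
  0100 → 4
  0000 → 0
  0101 → 5
  1001 → 9
= 744059


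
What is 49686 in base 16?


Divide by 16 repeatedly:
49686 ÷ 16 = 3105 remainder 6 (6)
3105 ÷ 16 = 194 remainder 1 (1)
194 ÷ 16 = 12 remainder 2 (2)
12 ÷ 16 = 0 remainder 12 (C)
Reading remainders bottom-up:
= 0xC216


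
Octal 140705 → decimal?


Positional values:
Position 0: 5 × 8^0 = 5
Position 1: 0 × 8^1 = 0
Position 2: 7 × 8^2 = 448
Position 3: 0 × 8^3 = 0
Position 4: 4 × 8^4 = 16384
Position 5: 1 × 8^5 = 32768
Sum = 5 + 0 + 448 + 0 + 16384 + 32768
= 49605


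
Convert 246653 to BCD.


Each digit → 4-bit binary:
  2 → 0010
  4 → 0100
  6 → 0110
  6 → 0110
  5 → 0101
  3 → 0011
= 0010 0100 0110 0110 0101 0011


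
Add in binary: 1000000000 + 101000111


Align and add column by column (LSB to MSB, carry propagating):
  01000000000
+ 00101000111
  -----------
  col 0: 0 + 1 + 0 (carry in) = 1 → bit 1, carry out 0
  col 1: 0 + 1 + 0 (carry in) = 1 → bit 1, carry out 0
  col 2: 0 + 1 + 0 (carry in) = 1 → bit 1, carry out 0
  col 3: 0 + 0 + 0 (carry in) = 0 → bit 0, carry out 0
  col 4: 0 + 0 + 0 (carry in) = 0 → bit 0, carry out 0
  col 5: 0 + 0 + 0 (carry in) = 0 → bit 0, carry out 0
  col 6: 0 + 1 + 0 (carry in) = 1 → bit 1, carry out 0
  col 7: 0 + 0 + 0 (carry in) = 0 → bit 0, carry out 0
  col 8: 0 + 1 + 0 (carry in) = 1 → bit 1, carry out 0
  col 9: 1 + 0 + 0 (carry in) = 1 → bit 1, carry out 0
  col 10: 0 + 0 + 0 (carry in) = 0 → bit 0, carry out 0
Reading bits MSB→LSB: 01101000111
Strip leading zeros: 1101000111
= 1101000111


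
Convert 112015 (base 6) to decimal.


Positional values (base 6):
  5 × 6^0 = 5 × 1 = 5
  1 × 6^1 = 1 × 6 = 6
  0 × 6^2 = 0 × 36 = 0
  2 × 6^3 = 2 × 216 = 432
  1 × 6^4 = 1 × 1296 = 1296
  1 × 6^5 = 1 × 7776 = 7776
Sum = 5 + 6 + 0 + 432 + 1296 + 7776
= 9515


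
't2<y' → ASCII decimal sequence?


String: 't2<y'  (4 characters)
Per-character ASCII lookup:
  't': lowercase starts at 97: 't' = 97 + 19 = 116
  '2': digits start at 48: '2' = 48 + 2 = 50
  '<': special character: '<' = 60
  'y': lowercase starts at 97: 'y' = 97 + 24 = 121
= 116 50 60 121


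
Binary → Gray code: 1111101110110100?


Binary: 1111101110110100
Gray code: G = B XOR (B >> 1)
B >> 1 = 0111110111011010
1111101110110100 XOR 0111110111011010:
  1 XOR 0 = 1
  1 XOR 1 = 0
  1 XOR 1 = 0
  1 XOR 1 = 0
  1 XOR 1 = 0
  0 XOR 1 = 1
  1 XOR 0 = 1
  1 XOR 1 = 0
  1 XOR 1 = 0
  0 XOR 1 = 1
  1 XOR 0 = 1
  1 XOR 1 = 0
  0 XOR 1 = 1
  1 XOR 0 = 1
  0 XOR 1 = 1
  0 XOR 0 = 0
= 1000011001101110


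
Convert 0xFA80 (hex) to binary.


Each hex digit → 4 binary bits:
  F = 1111
  A = 1010
  8 = 1000
  0 = 0000
Concatenate: 1111 1010 1000 0000
= 1111101010000000


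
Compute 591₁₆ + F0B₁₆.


Align and add column by column (LSB to MSB, each column mod 16 with carry):
  0591
+ 0F0B
  ----
  col 0: 1(1) + B(11) + 0 (carry in) = 12 → C(12), carry out 0
  col 1: 9(9) + 0(0) + 0 (carry in) = 9 → 9(9), carry out 0
  col 2: 5(5) + F(15) + 0 (carry in) = 20 → 4(4), carry out 1
  col 3: 0(0) + 0(0) + 1 (carry in) = 1 → 1(1), carry out 0
Reading digits MSB→LSB: 149C
Strip leading zeros: 149C
= 0x149C


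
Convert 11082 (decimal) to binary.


Divide by 2 repeatedly:
11082 ÷ 2 = 5541 remainder 0
5541 ÷ 2 = 2770 remainder 1
2770 ÷ 2 = 1385 remainder 0
1385 ÷ 2 = 692 remainder 1
692 ÷ 2 = 346 remainder 0
346 ÷ 2 = 173 remainder 0
173 ÷ 2 = 86 remainder 1
86 ÷ 2 = 43 remainder 0
43 ÷ 2 = 21 remainder 1
21 ÷ 2 = 10 remainder 1
10 ÷ 2 = 5 remainder 0
5 ÷ 2 = 2 remainder 1
2 ÷ 2 = 1 remainder 0
1 ÷ 2 = 0 remainder 1
Reading remainders bottom-up:
= 10101101001010


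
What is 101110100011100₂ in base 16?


Group into 4-bit nibbles: 0101110100011100
  0101 = 5
  1101 = D
  0001 = 1
  1100 = C
= 0x5D1C


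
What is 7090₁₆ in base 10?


Positional values:
Position 0: 0 × 16^0 = 0 × 1 = 0
Position 1: 9 × 16^1 = 9 × 16 = 144
Position 2: 0 × 16^2 = 0 × 256 = 0
Position 3: 7 × 16^3 = 7 × 4096 = 28672
Sum = 0 + 144 + 0 + 28672
= 28816


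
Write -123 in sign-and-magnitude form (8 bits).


Sign bit: 1 (negative)
Magnitude: 123 = 1111011
= 11111011


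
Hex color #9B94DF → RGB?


Hex: #9B94DF
R = 9B₁₆ = 155
G = 94₁₆ = 148
B = DF₁₆ = 223
= RGB(155, 148, 223)


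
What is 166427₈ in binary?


Each octal digit → 3 binary bits:
  1 = 001
  6 = 110
  6 = 110
  4 = 100
  2 = 010
  7 = 111
Concatenate: 001 110 110 100 010 111
= 001110110100010111


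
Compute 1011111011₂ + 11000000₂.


Align and add column by column (LSB to MSB, carry propagating):
  01011111011
+ 00011000000
  -----------
  col 0: 1 + 0 + 0 (carry in) = 1 → bit 1, carry out 0
  col 1: 1 + 0 + 0 (carry in) = 1 → bit 1, carry out 0
  col 2: 0 + 0 + 0 (carry in) = 0 → bit 0, carry out 0
  col 3: 1 + 0 + 0 (carry in) = 1 → bit 1, carry out 0
  col 4: 1 + 0 + 0 (carry in) = 1 → bit 1, carry out 0
  col 5: 1 + 0 + 0 (carry in) = 1 → bit 1, carry out 0
  col 6: 1 + 1 + 0 (carry in) = 2 → bit 0, carry out 1
  col 7: 1 + 1 + 1 (carry in) = 3 → bit 1, carry out 1
  col 8: 0 + 0 + 1 (carry in) = 1 → bit 1, carry out 0
  col 9: 1 + 0 + 0 (carry in) = 1 → bit 1, carry out 0
  col 10: 0 + 0 + 0 (carry in) = 0 → bit 0, carry out 0
Reading bits MSB→LSB: 01110111011
Strip leading zeros: 1110111011
= 1110111011


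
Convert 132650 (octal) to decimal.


Positional values:
Position 0: 0 × 8^0 = 0
Position 1: 5 × 8^1 = 40
Position 2: 6 × 8^2 = 384
Position 3: 2 × 8^3 = 1024
Position 4: 3 × 8^4 = 12288
Position 5: 1 × 8^5 = 32768
Sum = 0 + 40 + 384 + 1024 + 12288 + 32768
= 46504


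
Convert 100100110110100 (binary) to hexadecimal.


Group into 4-bit nibbles: 0100100110110100
  0100 = 4
  1001 = 9
  1011 = B
  0100 = 4
= 0x49B4


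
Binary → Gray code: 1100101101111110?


Binary: 1100101101111110
Gray code: G = B XOR (B >> 1)
B >> 1 = 0110010110111111
1100101101111110 XOR 0110010110111111:
  1 XOR 0 = 1
  1 XOR 1 = 0
  0 XOR 1 = 1
  0 XOR 0 = 0
  1 XOR 0 = 1
  0 XOR 1 = 1
  1 XOR 0 = 1
  1 XOR 1 = 0
  0 XOR 1 = 1
  1 XOR 0 = 1
  1 XOR 1 = 0
  1 XOR 1 = 0
  1 XOR 1 = 0
  1 XOR 1 = 0
  1 XOR 1 = 0
  0 XOR 1 = 1
= 1010111011000001


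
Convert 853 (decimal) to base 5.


Divide by 5 repeatedly:
853 ÷ 5 = 170 remainder 3
170 ÷ 5 = 34 remainder 0
34 ÷ 5 = 6 remainder 4
6 ÷ 5 = 1 remainder 1
1 ÷ 5 = 0 remainder 1
Reading remainders bottom-up:
= 11403


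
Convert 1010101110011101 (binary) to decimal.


Positional values:
Bit 0: 1 × 2^0 = 1
Bit 2: 1 × 2^2 = 4
Bit 3: 1 × 2^3 = 8
Bit 4: 1 × 2^4 = 16
Bit 7: 1 × 2^7 = 128
Bit 8: 1 × 2^8 = 256
Bit 9: 1 × 2^9 = 512
Bit 11: 1 × 2^11 = 2048
Bit 13: 1 × 2^13 = 8192
Bit 15: 1 × 2^15 = 32768
Sum = 1 + 4 + 8 + 16 + 128 + 256 + 512 + 2048 + 8192 + 32768
= 43933


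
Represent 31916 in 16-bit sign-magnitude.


Sign bit: 0 (positive)
Magnitude: 31916 = 111110010101100
= 0111110010101100


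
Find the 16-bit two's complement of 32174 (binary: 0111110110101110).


Original: 0111110110101110
Step 1 - Invert all bits: 1000001001010001
Step 2 - Add 1: 1000001001010001 + 1
= 1000001001010010 (represents -32174)


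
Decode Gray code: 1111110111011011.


Gray code: 1111110111011011
MSB stays the same: 1
Each subsequent bit = prev_binary XOR current_gray:
  B[1] = 1 XOR 1 = 0
  B[2] = 0 XOR 1 = 1
  B[3] = 1 XOR 1 = 0
  B[4] = 0 XOR 1 = 1
  B[5] = 1 XOR 1 = 0
  B[6] = 0 XOR 0 = 0
  B[7] = 0 XOR 1 = 1
  B[8] = 1 XOR 1 = 0
  B[9] = 0 XOR 1 = 1
  B[10] = 1 XOR 0 = 1
  B[11] = 1 XOR 1 = 0
  B[12] = 0 XOR 1 = 1
  B[13] = 1 XOR 0 = 1
  B[14] = 1 XOR 1 = 0
  B[15] = 0 XOR 1 = 1
= 1010100101101101 (43373 decimal)


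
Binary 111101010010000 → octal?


Group into 3-bit groups: 111101010010000
  111 = 7
  101 = 5
  010 = 2
  010 = 2
  000 = 0
= 0o75220


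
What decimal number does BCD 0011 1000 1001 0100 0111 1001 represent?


Each 4-bit group → digit:
  0011 → 3
  1000 → 8
  1001 → 9
  0100 → 4
  0111 → 7
  1001 → 9
= 389479


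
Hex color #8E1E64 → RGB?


Hex: #8E1E64
R = 8E₁₆ = 142
G = 1E₁₆ = 30
B = 64₁₆ = 100
= RGB(142, 30, 100)


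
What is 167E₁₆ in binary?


Each hex digit → 4 binary bits:
  1 = 0001
  6 = 0110
  7 = 0111
  E = 1110
Concatenate: 0001 0110 0111 1110
= 0001011001111110


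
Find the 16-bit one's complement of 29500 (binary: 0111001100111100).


Original: 0111001100111100
Invert all bits:
  bit 0: 0 → 1
  bit 1: 1 → 0
  bit 2: 1 → 0
  bit 3: 1 → 0
  bit 4: 0 → 1
  bit 5: 0 → 1
  bit 6: 1 → 0
  bit 7: 1 → 0
  bit 8: 0 → 1
  bit 9: 0 → 1
  bit 10: 1 → 0
  bit 11: 1 → 0
  bit 12: 1 → 0
  bit 13: 1 → 0
  bit 14: 0 → 1
  bit 15: 0 → 1
= 1000110011000011


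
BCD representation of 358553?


Each digit → 4-bit binary:
  3 → 0011
  5 → 0101
  8 → 1000
  5 → 0101
  5 → 0101
  3 → 0011
= 0011 0101 1000 0101 0101 0011


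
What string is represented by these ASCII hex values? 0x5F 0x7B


Codes (hex): 0x5F 0x7B
Per-code ASCII lookup:
  0x5F = 95  (special character) → '_'
  0x7B = 123  (special character) → '{'
= '_{'


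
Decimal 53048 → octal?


Divide by 8 repeatedly:
53048 ÷ 8 = 6631 remainder 0
6631 ÷ 8 = 828 remainder 7
828 ÷ 8 = 103 remainder 4
103 ÷ 8 = 12 remainder 7
12 ÷ 8 = 1 remainder 4
1 ÷ 8 = 0 remainder 1
Reading remainders bottom-up:
= 0o147470


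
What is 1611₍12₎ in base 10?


Positional values (base 12):
  1 × 12^0 = 1 × 1 = 1
  1 × 12^1 = 1 × 12 = 12
  6 × 12^2 = 6 × 144 = 864
  1 × 12^3 = 1 × 1728 = 1728
Sum = 1 + 12 + 864 + 1728
= 2605


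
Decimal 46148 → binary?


Divide by 2 repeatedly:
46148 ÷ 2 = 23074 remainder 0
23074 ÷ 2 = 11537 remainder 0
11537 ÷ 2 = 5768 remainder 1
5768 ÷ 2 = 2884 remainder 0
2884 ÷ 2 = 1442 remainder 0
1442 ÷ 2 = 721 remainder 0
721 ÷ 2 = 360 remainder 1
360 ÷ 2 = 180 remainder 0
180 ÷ 2 = 90 remainder 0
90 ÷ 2 = 45 remainder 0
45 ÷ 2 = 22 remainder 1
22 ÷ 2 = 11 remainder 0
11 ÷ 2 = 5 remainder 1
5 ÷ 2 = 2 remainder 1
2 ÷ 2 = 1 remainder 0
1 ÷ 2 = 0 remainder 1
Reading remainders bottom-up:
= 1011010001000100


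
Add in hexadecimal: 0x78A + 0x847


Align and add column by column (LSB to MSB, each column mod 16 with carry):
  078A
+ 0847
  ----
  col 0: A(10) + 7(7) + 0 (carry in) = 17 → 1(1), carry out 1
  col 1: 8(8) + 4(4) + 1 (carry in) = 13 → D(13), carry out 0
  col 2: 7(7) + 8(8) + 0 (carry in) = 15 → F(15), carry out 0
  col 3: 0(0) + 0(0) + 0 (carry in) = 0 → 0(0), carry out 0
Reading digits MSB→LSB: 0FD1
Strip leading zeros: FD1
= 0xFD1


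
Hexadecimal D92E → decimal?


Positional values:
Position 0: E × 16^0 = 14 × 1 = 14
Position 1: 2 × 16^1 = 2 × 16 = 32
Position 2: 9 × 16^2 = 9 × 256 = 2304
Position 3: D × 16^3 = 13 × 4096 = 53248
Sum = 14 + 32 + 2304 + 53248
= 55598


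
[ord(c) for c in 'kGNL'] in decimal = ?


String: 'kGNL'  (4 characters)
Per-character ASCII lookup:
  'k': lowercase starts at 97: 'k' = 97 + 10 = 107
  'G': uppercase starts at 65: 'G' = 65 + 6 = 71
  'N': uppercase starts at 65: 'N' = 65 + 13 = 78
  'L': uppercase starts at 65: 'L' = 65 + 11 = 76
= 107 71 78 76


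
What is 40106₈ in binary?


Each octal digit → 3 binary bits:
  4 = 100
  0 = 000
  1 = 001
  0 = 000
  6 = 110
Concatenate: 100 000 001 000 110
= 100000001000110


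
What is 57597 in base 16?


Divide by 16 repeatedly:
57597 ÷ 16 = 3599 remainder 13 (D)
3599 ÷ 16 = 224 remainder 15 (F)
224 ÷ 16 = 14 remainder 0 (0)
14 ÷ 16 = 0 remainder 14 (E)
Reading remainders bottom-up:
= 0xE0FD


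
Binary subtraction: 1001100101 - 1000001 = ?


Align and subtract column by column (LSB to MSB, borrowing when needed):
  1001100101
- 0001000001
  ----------
  col 0: (1 - 0 borrow-in) - 1 → 1 - 1 = 0, borrow out 0
  col 1: (0 - 0 borrow-in) - 0 → 0 - 0 = 0, borrow out 0
  col 2: (1 - 0 borrow-in) - 0 → 1 - 0 = 1, borrow out 0
  col 3: (0 - 0 borrow-in) - 0 → 0 - 0 = 0, borrow out 0
  col 4: (0 - 0 borrow-in) - 0 → 0 - 0 = 0, borrow out 0
  col 5: (1 - 0 borrow-in) - 0 → 1 - 0 = 1, borrow out 0
  col 6: (1 - 0 borrow-in) - 1 → 1 - 1 = 0, borrow out 0
  col 7: (0 - 0 borrow-in) - 0 → 0 - 0 = 0, borrow out 0
  col 8: (0 - 0 borrow-in) - 0 → 0 - 0 = 0, borrow out 0
  col 9: (1 - 0 borrow-in) - 0 → 1 - 0 = 1, borrow out 0
Reading bits MSB→LSB: 1000100100
Strip leading zeros: 1000100100
= 1000100100


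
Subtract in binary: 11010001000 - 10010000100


Align and subtract column by column (LSB to MSB, borrowing when needed):
  11010001000
- 10010000100
  -----------
  col 0: (0 - 0 borrow-in) - 0 → 0 - 0 = 0, borrow out 0
  col 1: (0 - 0 borrow-in) - 0 → 0 - 0 = 0, borrow out 0
  col 2: (0 - 0 borrow-in) - 1 → borrow from next column: (0+2) - 1 = 1, borrow out 1
  col 3: (1 - 1 borrow-in) - 0 → 0 - 0 = 0, borrow out 0
  col 4: (0 - 0 borrow-in) - 0 → 0 - 0 = 0, borrow out 0
  col 5: (0 - 0 borrow-in) - 0 → 0 - 0 = 0, borrow out 0
  col 6: (0 - 0 borrow-in) - 0 → 0 - 0 = 0, borrow out 0
  col 7: (1 - 0 borrow-in) - 1 → 1 - 1 = 0, borrow out 0
  col 8: (0 - 0 borrow-in) - 0 → 0 - 0 = 0, borrow out 0
  col 9: (1 - 0 borrow-in) - 0 → 1 - 0 = 1, borrow out 0
  col 10: (1 - 0 borrow-in) - 1 → 1 - 1 = 0, borrow out 0
Reading bits MSB→LSB: 01000000100
Strip leading zeros: 1000000100
= 1000000100


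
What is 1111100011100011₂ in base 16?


Group into 4-bit nibbles: 1111100011100011
  1111 = F
  1000 = 8
  1110 = E
  0011 = 3
= 0xF8E3


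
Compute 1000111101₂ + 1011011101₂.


Align and add column by column (LSB to MSB, carry propagating):
  01000111101
+ 01011011101
  -----------
  col 0: 1 + 1 + 0 (carry in) = 2 → bit 0, carry out 1
  col 1: 0 + 0 + 1 (carry in) = 1 → bit 1, carry out 0
  col 2: 1 + 1 + 0 (carry in) = 2 → bit 0, carry out 1
  col 3: 1 + 1 + 1 (carry in) = 3 → bit 1, carry out 1
  col 4: 1 + 1 + 1 (carry in) = 3 → bit 1, carry out 1
  col 5: 1 + 0 + 1 (carry in) = 2 → bit 0, carry out 1
  col 6: 0 + 1 + 1 (carry in) = 2 → bit 0, carry out 1
  col 7: 0 + 1 + 1 (carry in) = 2 → bit 0, carry out 1
  col 8: 0 + 0 + 1 (carry in) = 1 → bit 1, carry out 0
  col 9: 1 + 1 + 0 (carry in) = 2 → bit 0, carry out 1
  col 10: 0 + 0 + 1 (carry in) = 1 → bit 1, carry out 0
Reading bits MSB→LSB: 10100011010
Strip leading zeros: 10100011010
= 10100011010
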